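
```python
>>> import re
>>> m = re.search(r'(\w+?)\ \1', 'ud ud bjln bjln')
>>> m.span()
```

A backreference is literal: `\1` must see the identical characters the first group matched.
`search` walks the string left to right and returns the first match it finds.
The match spans [0:5] → 'ud ud'.
Captured: group 1 = 'ud'.

(0, 5)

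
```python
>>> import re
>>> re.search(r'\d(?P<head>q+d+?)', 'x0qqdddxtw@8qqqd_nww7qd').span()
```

(1, 5)

This matches a digit; then one or more of the literal 'q', then one or more of a literal 'd' (lazy) (captured as 'head').
With the lazy modifier that quantifier settles for the fewest repetitions that let the rest of the pattern succeed (the atoms after it are unaffected and can still be greedy).
`search` walks the string left to right and returns the first match it finds.
The match spans [1:5] → '0qqd'.
Captured: group 1 = 'qqd'.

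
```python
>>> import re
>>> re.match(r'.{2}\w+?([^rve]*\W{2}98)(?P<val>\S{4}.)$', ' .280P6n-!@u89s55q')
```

The pattern matches exactly 2 of any character; then one or more of a word character (lazy); then zero or more of any character except [rve], then exactly 2 of a non-word character, then the literal '98' (captured); then exactly 4 of a non-whitespace character, then any character (captured as 'val'); then anchored at the end.
`re.match` only tries the pattern at the start of the string.
Here the pattern fails at index 0, so the call returns None.

None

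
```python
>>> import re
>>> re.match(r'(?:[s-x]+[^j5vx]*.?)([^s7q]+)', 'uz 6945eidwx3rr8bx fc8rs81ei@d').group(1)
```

This matches one or more of a character in [s-x], then zero or more of any character except [j5vx], then optionally any character (non-capturing group); then one or more of any character except [s7q] (captured).
`match` is anchored at position 0; if the pattern doesn't fit there, it returns None.
The match spans [0:23] → 'uz 6945eidwx3rr8bx fc8r'.
Captured: group 1 = 'eidwx3rr8bx fc8r'.

'eidwx3rr8bx fc8r'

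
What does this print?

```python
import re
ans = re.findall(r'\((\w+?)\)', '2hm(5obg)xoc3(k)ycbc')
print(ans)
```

One capturing group, so `findall` returns just the captured substring from each match — 2 in all.

['5obg', 'k']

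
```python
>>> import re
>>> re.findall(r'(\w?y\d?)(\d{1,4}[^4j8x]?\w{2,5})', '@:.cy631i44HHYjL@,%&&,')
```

[('cy6', '31i44HHY')]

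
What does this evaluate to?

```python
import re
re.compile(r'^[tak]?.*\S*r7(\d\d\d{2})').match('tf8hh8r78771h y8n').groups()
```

('8771',)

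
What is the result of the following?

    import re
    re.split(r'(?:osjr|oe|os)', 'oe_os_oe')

['', '_', '_', '']

The string is cut at each match, leaving 4 pieces.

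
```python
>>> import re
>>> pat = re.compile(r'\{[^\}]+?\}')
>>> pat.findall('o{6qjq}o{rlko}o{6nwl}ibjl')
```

['{6qjq}', '{rlko}', '{6nwl}']

Since nothing is captured, `findall` lists the 3 matched substrings directly.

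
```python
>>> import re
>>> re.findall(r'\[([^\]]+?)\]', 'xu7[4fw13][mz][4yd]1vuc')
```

['4fw13', 'mz', '4yd']

Because there's exactly one group, `findall` drops the full match and keeps group 1 from each hit.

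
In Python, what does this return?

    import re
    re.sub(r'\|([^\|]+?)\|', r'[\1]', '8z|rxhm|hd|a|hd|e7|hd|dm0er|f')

'8z[rxhm]hd[a]hd[e7]hd[dm0er]f'

Matches: at [2:8] → '|rxhm|'; at [10:13] → '|a|'; at [15:19] → '|e7|'; at [21:28] → '|dm0er|'.
`\1` in the replacement pulls in group 1's text for each match.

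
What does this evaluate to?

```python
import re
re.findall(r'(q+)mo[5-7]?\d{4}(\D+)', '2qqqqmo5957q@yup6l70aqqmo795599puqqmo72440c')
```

[('qqqq', 'q@yup'), ('qq', 'c')]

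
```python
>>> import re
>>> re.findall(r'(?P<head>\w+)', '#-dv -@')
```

This matches one or more of a word character (captured as 'head').
One capturing group, so `findall` returns just the captured substring from the one match — 1 in all.

['dv']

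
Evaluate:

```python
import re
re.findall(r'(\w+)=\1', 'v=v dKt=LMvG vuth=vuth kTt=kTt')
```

The backreference `\1` re-matches whatever the first group consumed, character for character.
Matches: at [0:3] match 'v=v', group 1 = 'v'; at [13:22] match 'vuth=vuth', group 1 = 'vuth'; at [23:30] match 'kTt=kTt', group 1 = 'kTt'.
`findall` collects group 1 from each match (3 total).

['v', 'vuth', 'kTt']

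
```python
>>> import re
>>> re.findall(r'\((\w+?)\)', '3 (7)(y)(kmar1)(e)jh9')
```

One capturing group, so `findall` returns just the captured substring from each match — 4 in all.

['7', 'y', 'kmar1', 'e']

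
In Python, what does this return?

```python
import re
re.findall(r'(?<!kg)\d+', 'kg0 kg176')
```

The negative lookahead/lookbehind blocks any match where the forbidden context is present.
Walking the string: at [7:9] → '76'.
With no groups in the pattern, `findall` gives back each whole match — 1 here.

['76']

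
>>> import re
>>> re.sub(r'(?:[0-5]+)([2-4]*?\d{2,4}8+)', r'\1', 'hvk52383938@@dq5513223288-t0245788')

'hvk83938@@dq288-t788'

The pattern matches one or more of a character in [0-5] (non-capturing group); then zero or more of a character in [2-4] (lazy), then 2 to 4 of a digit, then one or more of the literal '8' (captured).
Matches: at [3:11] → '52383938'; at [15:25] → '5513223288'; at [27:34] → '0245788'.
The replacement refers to a captured group, so each match is rewritten using its own captured text.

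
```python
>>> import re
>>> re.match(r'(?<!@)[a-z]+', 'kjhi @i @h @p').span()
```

(0, 4)

With `match`, the pattern is implicitly anchored at the beginning.
The match spans [0:4] → 'kjhi'.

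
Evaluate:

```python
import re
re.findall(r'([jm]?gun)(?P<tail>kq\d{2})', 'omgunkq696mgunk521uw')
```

[('mgun', 'kq69')]

Pattern: optionally one of [jm], then the literal 'gun' (captured); then the literal 'kq', then exactly 2 of a digit (captured as 'tail').
2 groups means the one result is a tuple of 2 captured strings — 1 here.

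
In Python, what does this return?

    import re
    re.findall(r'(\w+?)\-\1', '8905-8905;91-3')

After group 1 captures some text, `\1` only succeeds where that same text appears again.
Walking the string: at [0:9] match '8905-8905', group 1 = '8905'.
Because there's exactly one group, `findall` drops the full match and keeps group 1 from the one hit.

['8905']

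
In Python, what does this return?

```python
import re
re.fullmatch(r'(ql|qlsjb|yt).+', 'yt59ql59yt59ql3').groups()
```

('yt',)

The match spans [0:15] → 'yt59ql59yt59ql3'.
Captured: group 1 = 'yt'.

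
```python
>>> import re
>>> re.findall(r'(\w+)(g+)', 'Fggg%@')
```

[('Fgg', 'g')]

This matches one or more of a word character (captured); then one or more of a literal 'g' (captured).
Matches: at [0:4] match 'Fggg', groups = ('Fgg', 'g').
`findall` packs the 2 group values into a tuple for every match.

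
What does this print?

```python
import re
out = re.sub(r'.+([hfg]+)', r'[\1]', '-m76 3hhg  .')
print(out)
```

[g]  .

The replacement refers to a captured group, so each match is rewritten using its own captured text.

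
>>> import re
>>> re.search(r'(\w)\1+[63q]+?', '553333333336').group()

`\1` has to match the exact text group 1 already captured.
`re.search` scans for the first position where the pattern succeeds.
The match spans [0:3] → '553'.
Captured: group 1 = '5'.

'553'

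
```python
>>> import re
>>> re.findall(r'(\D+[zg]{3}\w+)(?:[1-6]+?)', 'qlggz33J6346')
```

['qlggz33J634']

Pattern: one or more of a non-digit, then exactly 3 of one of [zg], then one or more of a word character (captured); then one or more of a character in [1-6] (lazy) (non-capturing group).
Scanning left to right: at [0:12] match 'qlggz33J6346', group 1 = 'qlggz33J634'.
Because there's exactly one group, `findall` drops the full match and keeps group 1 from the one hit.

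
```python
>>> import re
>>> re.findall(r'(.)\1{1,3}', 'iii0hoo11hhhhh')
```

A backreference is literal: `\1` must see the identical characters the first group matched.
Scanning left to right: at [0:3] match 'iii', group 1 = 'i'; at [5:7] match 'oo', group 1 = 'o'; at [7:9] match '11', group 1 = '1'; at [9:13] match 'hhhh', group 1 = 'h'.
Because there's exactly one group, `findall` drops the full match and keeps group 1 from each hit.

['i', 'o', '1', 'h']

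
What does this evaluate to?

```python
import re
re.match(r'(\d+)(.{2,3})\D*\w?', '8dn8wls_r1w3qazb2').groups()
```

('8', 'dn8')

The match spans [0:10] → '8dn8wls_r1'.
Captured: group 1 = '8', group 2 = 'dn8'.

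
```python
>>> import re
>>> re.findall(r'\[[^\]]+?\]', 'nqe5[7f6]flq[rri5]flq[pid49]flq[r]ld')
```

['[7f6]', '[rri5]', '[pid49]', '[r]']

Since nothing is captured, `findall` lists the 4 matched substrings directly.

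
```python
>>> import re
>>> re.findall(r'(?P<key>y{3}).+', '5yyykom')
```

The pattern matches exactly 3 of a literal 'y' (captured as 'key'); then one or more of any character.
Because there's exactly one group, `findall` drops the full match and keeps group 1 from the one hit.

['yyy']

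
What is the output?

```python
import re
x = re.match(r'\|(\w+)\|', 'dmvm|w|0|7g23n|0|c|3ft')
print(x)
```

`re.match` only tries the pattern at the start of the string.
Here the pattern fails at index 0, so the call returns None.

None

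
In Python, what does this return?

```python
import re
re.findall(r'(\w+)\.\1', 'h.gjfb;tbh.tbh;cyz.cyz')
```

The backreference `\1` re-matches whatever the first group consumed, character for character.
With a single group, `findall` returns only what that group captured — 2 items.

['tbh', 'cyz']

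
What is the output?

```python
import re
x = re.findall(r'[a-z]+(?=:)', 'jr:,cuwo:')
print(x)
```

['jr', 'cuwo']

The `(?=…)`/`(?<=…)` assertion just peeks at neighbouring text; it doesn't advance the match position.
Walking the string: at [0:2] → 'jr'; at [4:8] → 'cuwo'.
With no groups in the pattern, `findall` gives back each whole match — 2 here.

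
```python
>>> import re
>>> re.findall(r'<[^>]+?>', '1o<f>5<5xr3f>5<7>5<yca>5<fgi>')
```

['<f>', '<5xr3f>', '<7>', '<yca>', '<fgi>']

Walking the string: at [2:5] → '<f>'; at [6:13] → '<5xr3f>'; at [14:17] → '<7>'; at [18:23] → '<yca>'; at [24:29] → '<fgi>'.
With no groups in the pattern, `findall` gives back each whole match — 5 here.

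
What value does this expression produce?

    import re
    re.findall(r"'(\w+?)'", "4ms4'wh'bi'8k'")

['wh', '8k']

One capturing group, so `findall` returns just the captured substring from each match — 2 in all.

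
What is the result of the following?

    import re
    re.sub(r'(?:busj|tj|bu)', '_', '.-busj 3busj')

The regex engine tests alternatives in the order written; an earlier branch that matches wins even if a later one would match more.
Matches: at [2:6] → 'busj'; at [8:12] → 'busj'.
Each match is replaced by '_'.

'.-_ 3_'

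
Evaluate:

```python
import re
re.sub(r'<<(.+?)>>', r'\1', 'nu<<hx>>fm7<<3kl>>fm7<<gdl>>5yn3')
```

'nuhxfm73klfm7gdl5yn3'

Lazy quantifiers expand one character at a time until the remainder of the pattern can match.
`\1` in the replacement pulls in group 1's text for each match.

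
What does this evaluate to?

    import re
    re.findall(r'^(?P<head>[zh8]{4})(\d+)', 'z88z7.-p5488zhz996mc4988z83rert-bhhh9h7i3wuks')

[('z88z', '7')]

This matches anchored at the start of the string; then exactly 4 of one of [zh8] (captured as 'head'); then one or more of a digit (captured).
Matches: at [0:5] match 'z88z7', groups = ('z88z', '7').
2 groups means the one result is a tuple of 2 captured strings — 1 here.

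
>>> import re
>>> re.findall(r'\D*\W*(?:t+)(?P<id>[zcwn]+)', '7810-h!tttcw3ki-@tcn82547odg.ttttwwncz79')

Pattern: zero or more of a non-digit, then zero or more of a non-word character; then one or more of a literal 't' (non-capturing group); then one or more of one of [zcwn] (captured as 'id').
Scanning left to right: at [4:12] match '-h!tttcw', group 1 = 'cw'; at [13:20] match 'ki-@tcn', group 1 = 'cn'; at [25:38] match 'odg.ttttwwncz', group 1 = 'wwncz'.
One capturing group, so `findall` returns just the captured substring from each match — 3 in all.

['cw', 'cn', 'wwncz']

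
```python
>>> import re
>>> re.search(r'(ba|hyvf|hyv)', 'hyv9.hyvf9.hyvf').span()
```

(0, 3)

`re.search` scans for the first position where the pattern succeeds.
The match spans [0:3] → 'hyv'.
Captured: group 1 = 'hyv'.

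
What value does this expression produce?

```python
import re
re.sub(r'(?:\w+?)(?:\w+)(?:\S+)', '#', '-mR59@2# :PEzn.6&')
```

'-# :#'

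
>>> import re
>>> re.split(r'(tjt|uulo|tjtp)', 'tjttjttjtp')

Alternation tries branches left to right and keeps the first one that lets the overall match succeed at that position.
Matches to split on: at [0:3] → 'tjt'; at [3:6] → 'tjt'; at [6:9] → 'tjt'.
`re.split` interleaves the captured-group text with the surrounding fragments.

['', 'tjt', '', 'tjt', '', 'tjt', 'p']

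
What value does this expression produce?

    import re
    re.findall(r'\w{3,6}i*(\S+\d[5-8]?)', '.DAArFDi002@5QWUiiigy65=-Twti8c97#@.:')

The pattern matches 3 to 6 of a word character, then zero or more of a literal 'i'; then one or more of a non-whitespace character, then a digit, then optionally a character in [5-8] (captured).
Walking the string: at [1:33] match 'DAArFDi002@5QWUiiigy65=-Twti8c97', group 1 = '002@5QWUiiigy65=-Twti8c97'.
One capturing group, so `findall` returns just the captured substring from the one match — 1 in all.

['002@5QWUiiigy65=-Twti8c97']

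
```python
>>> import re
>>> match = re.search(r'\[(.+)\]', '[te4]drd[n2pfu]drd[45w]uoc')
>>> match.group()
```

'[te4]drd[n2pfu]drd[45w]'

`re.search` tries every starting position until one works.
The match spans [0:23] → '[te4]drd[n2pfu]drd[45w]'.
Captured: group 1 = 'te4]drd[n2pfu]drd[45w'.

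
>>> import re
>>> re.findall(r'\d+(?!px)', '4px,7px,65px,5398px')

['6', '539']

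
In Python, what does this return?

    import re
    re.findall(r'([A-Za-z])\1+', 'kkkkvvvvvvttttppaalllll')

['k', 'v', 't', 'p', 'a', 'l']

`\1` is not a pattern — it's the concrete string captured by group 1, re-applied verbatim.
Walking the string: at [0:4] match 'kkkk', group 1 = 'k'; at [4:10] match 'vvvvvv', group 1 = 'v'; at [10:14] match 'tttt', group 1 = 't'; at [14:16] match 'pp', group 1 = 'p'; at [16:18] match 'aa', group 1 = 'a'; ….
One capturing group, so `findall` returns just the captured substring from each match — 6 in all.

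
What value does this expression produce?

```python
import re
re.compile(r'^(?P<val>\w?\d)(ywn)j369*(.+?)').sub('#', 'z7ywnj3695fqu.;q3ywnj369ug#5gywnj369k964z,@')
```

'#fqu.;q3ywnj369ug#5gywnj369k964z,@'

This matches anchored at the start of the string; then optionally a word character, then a digit (captured as 'val'); then a literal 'y', then the literal 'wn' (captured); then the literal 'j36', then zero or more of a literal '9'; then one or more of any character (lazy) (captured).
The `?` after the quantifier makes it lazy — it takes as little as possible before letting the rest of the pattern try.
Matches: at [0:10] → 'z7ywnj3695'.
`sub` substitutes '#' at each match site.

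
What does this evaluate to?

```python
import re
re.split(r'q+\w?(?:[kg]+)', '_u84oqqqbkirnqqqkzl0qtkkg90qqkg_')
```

The pattern matches one or more of a literal 'q', then optionally a word character; then one or more of one of [kg] (non-capturing group).
Matches to split on: at [5:10] → 'qqqbk'; at [13:17] → 'qqqk'; at [20:25] → 'qtkkg'; at [27:31] → 'qqkg'.
`split` removes every match and returns the 5 fragments in between.

['_u84o', 'irn', 'zl0', '90', '_']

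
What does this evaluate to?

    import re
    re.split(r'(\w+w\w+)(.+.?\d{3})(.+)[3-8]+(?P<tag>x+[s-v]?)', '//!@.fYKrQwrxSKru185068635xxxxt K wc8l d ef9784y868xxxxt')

['//!@.', 'fYKrQwrxSKru185068635xxxxt', ' K wc8l d ef9784', 'y86', 'xxxxt', '']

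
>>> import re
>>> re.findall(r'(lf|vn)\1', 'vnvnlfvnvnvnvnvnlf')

['vn', 'vn', 'vn']

`\1` has to match the exact text group 1 already captured.
One capturing group, so `findall` returns just the captured substring from each match — 3 in all.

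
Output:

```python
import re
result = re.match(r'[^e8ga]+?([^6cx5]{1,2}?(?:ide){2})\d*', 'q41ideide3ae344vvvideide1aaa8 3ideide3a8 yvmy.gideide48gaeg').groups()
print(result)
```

('41ideide',)

This matches one or more of any character except [e8ga] (lazy); then 1 to 2 of any character except [6cx5] (lazy), then the literal 'ide' repeated 2 times (captured); then zero or more of a digit.
Because the quantifier is non-greedy, it stops expanding at the earliest point where the rest of the pattern can succeed.
`match` is anchored at position 0; if the pattern doesn't fit there, it returns None.
The match spans [0:10] → 'q41ideide3'.
Captured: group 1 = '41ideide'.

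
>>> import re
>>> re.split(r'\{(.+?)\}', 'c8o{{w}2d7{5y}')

['c8o', '{w', '2d7', '5y', '']

The group in the pattern means `split` returns the separators' captures alongside the pieces.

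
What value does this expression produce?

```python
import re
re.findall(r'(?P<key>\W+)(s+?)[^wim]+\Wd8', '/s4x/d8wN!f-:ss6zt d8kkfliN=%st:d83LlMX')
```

Pattern: one or more of a non-word character (captured as 'key'); then one or more of a literal 's' (lazy) (captured); then one or more of any character except [wim], then a non-word character, then the literal 'd8'.
Walking the string: at [0:7] match '/s4x/d8', groups = ('/', 's'); at [11:21] match '-:ss6zt d8', groups = ('-:', 's'); at [27:34] match '=%st:d8', groups = ('=%', 's').
Multiple groups make `findall` return tuples — one 2-tuple for each match.

[('/', 's'), ('-:', 's'), ('=%', 's')]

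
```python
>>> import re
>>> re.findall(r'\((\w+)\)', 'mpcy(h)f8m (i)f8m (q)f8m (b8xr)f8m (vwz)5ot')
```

Scanning left to right: at [4:7] match '(h)', group 1 = 'h'; at [11:14] match '(i)', group 1 = 'i'; at [18:21] match '(q)', group 1 = 'q'; at [25:31] match '(b8xr)', group 1 = 'b8xr'; at [35:40] match '(vwz)', group 1 = 'vwz'.
Because there's exactly one group, `findall` drops the full match and keeps group 1 from each hit.

['h', 'i', 'q', 'b8xr', 'vwz']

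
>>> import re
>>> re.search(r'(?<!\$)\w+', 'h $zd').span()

(0, 1)

A negative assertion filters positions out without eating any characters.
The match spans [0:1] → 'h'.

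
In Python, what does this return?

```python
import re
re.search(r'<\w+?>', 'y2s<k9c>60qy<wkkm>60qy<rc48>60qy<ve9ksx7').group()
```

'<k9c>'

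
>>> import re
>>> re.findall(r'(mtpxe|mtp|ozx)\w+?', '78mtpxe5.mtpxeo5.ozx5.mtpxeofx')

['mtpxe', 'mtpxe', 'ozx', 'mtpxe']

Alternation isn't longest-match — the leftmost alternative that fits at this position is chosen.
Because there's exactly one group, `findall` drops the full match and keeps group 1 from each hit.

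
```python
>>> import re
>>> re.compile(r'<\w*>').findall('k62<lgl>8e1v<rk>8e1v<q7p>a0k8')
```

['<lgl>', '<rk>', '<q7p>']

Walking the string: at [3:8] → '<lgl>'; at [12:16] → '<rk>'; at [20:25] → '<q7p>'.
No capturing groups, so `findall` returns the 3 full match strings.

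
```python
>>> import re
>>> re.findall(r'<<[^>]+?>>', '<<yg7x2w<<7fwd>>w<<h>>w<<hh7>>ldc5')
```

Since nothing is captured, `findall` lists the 3 matched substrings directly.

['<<yg7x2w<<7fwd>>', '<<h>>', '<<hh7>>']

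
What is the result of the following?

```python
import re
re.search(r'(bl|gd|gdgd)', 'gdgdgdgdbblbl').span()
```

Alternation tries branches left to right and keeps the first one that lets the overall match succeed at that position.
The match spans [0:2] → 'gd'.

(0, 2)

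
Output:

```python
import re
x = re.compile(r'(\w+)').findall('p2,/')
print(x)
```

Pattern: one or more of a word character (captured).
Matches: at [0:2] match 'p2', group 1 = 'p2'.
One capturing group, so `findall` returns just the captured substring from the one match — 1 in all.

['p2']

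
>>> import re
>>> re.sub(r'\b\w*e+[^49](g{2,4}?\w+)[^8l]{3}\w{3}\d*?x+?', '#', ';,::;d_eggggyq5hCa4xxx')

';,::;#'

`sub` substitutes '#' at each match site.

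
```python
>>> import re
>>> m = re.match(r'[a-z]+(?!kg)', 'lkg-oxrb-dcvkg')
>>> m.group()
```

`re.match` only tries the pattern at the start of the string.
The match spans [0:3] → 'lkg'.

'lkg'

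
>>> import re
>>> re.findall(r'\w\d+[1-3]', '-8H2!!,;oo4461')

['o4461']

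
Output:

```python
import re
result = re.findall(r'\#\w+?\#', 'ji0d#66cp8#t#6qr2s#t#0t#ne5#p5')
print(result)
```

['#66cp8#', '#6qr2s#', '#0t#']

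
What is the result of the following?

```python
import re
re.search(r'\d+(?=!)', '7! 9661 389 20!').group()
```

Lookahead/lookbehind check context without consuming it, so the matched span excludes the asserted characters.
The match spans [0:1] → '7'.

'7'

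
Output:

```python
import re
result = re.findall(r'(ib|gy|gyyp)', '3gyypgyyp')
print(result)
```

Alternation isn't longest-match — the leftmost alternative that fits at this position is chosen.
Matches: at [1:3] match 'gy', group 1 = 'gy'; at [5:7] match 'gy', group 1 = 'gy'.
With a single group, `findall` returns only what that group captured — 2 items.

['gy', 'gy']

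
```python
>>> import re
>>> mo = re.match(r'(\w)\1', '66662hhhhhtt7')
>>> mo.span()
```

(0, 2)

`\1` is not a pattern — it's the concrete string captured by group 1, re-applied verbatim.
`re.match` won't scan ahead — the pattern has to work from the very first character.
The match spans [0:2] → '66'.
Captured: group 1 = '6'.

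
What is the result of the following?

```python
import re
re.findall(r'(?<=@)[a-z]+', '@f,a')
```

['f']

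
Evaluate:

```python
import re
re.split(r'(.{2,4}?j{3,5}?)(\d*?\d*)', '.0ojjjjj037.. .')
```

['', '.0ojjj', '', 'jj037.. .']

With the lazy modifier that quantifier settles for the fewest repetitions that let the rest of the pattern succeed (the atoms after it are unaffected and can still be greedy).
The group in the pattern means `split` returns the separators' captures alongside the pieces.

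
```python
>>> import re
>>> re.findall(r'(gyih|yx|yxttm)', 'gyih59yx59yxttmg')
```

Alternation tries branches left to right and keeps the first one that lets the overall match succeed at that position.
Walking the string: at [0:4] match 'gyih', group 1 = 'gyih'; at [6:8] match 'yx', group 1 = 'yx'; at [10:12] match 'yx', group 1 = 'yx'.
One capturing group, so `findall` returns just the captured substring from each match — 3 in all.

['gyih', 'yx', 'yx']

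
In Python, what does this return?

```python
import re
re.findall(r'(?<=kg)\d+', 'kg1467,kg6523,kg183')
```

['1467', '6523', '183']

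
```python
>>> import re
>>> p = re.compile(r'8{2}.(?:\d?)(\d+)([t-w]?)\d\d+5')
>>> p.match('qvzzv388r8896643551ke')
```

None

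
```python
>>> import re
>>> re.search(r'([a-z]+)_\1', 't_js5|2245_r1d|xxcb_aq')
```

A backreference is literal: `\1` must see the identical characters the first group matched.
`search` walks the string left to right and returns the first match it finds.
Here the pattern never matches, so the call returns None.

None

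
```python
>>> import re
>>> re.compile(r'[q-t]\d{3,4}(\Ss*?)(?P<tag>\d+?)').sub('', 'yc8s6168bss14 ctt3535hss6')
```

'yc84 ct'

This matches a character in [q-t], then 3 to 4 of a digit; then a non-whitespace character, then zero or more of the literal 's' (lazy) (captured); then one or more of a digit (lazy) (captured as 'tag').
Matches: at [3:12] → 's6168bss1'; at [16:25] → 't3535hss6'.
Every occurrence is swapped for ''.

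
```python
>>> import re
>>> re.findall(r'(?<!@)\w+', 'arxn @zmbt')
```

['arxn', 'mbt']

The negative lookaround is zero-width — it rules out positions where the adjacent text would match, without consuming anything.
Walking the string: at [0:4] → 'arxn'; at [7:10] → 'mbt'.
No capturing groups, so `findall` returns the 2 full match strings.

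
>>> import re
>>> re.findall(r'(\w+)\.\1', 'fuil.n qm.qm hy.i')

['qm']

`\1` has to match the exact text group 1 already captured.
Because there's exactly one group, `findall` drops the full match and keeps group 1 from the one hit.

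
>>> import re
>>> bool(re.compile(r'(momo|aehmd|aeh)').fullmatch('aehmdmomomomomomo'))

`fullmatch` succeeds only if the pattern covers the string from start to end.
Here the string isn't matched end-to-end, so the call returns None, and `bool(None)` is False.

False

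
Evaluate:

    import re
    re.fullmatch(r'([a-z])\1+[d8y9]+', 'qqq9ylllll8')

For `fullmatch`, every character of the input must be accounted for by the pattern.
Here the string isn't matched end-to-end, so the call returns None.

None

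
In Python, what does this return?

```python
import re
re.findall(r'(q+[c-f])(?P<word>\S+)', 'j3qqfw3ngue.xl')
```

[('qqf', 'w3ngue.xl')]

The pattern matches one or more of the literal 'q', then a character in [c-f] (captured); then one or more of a non-whitespace character (captured as 'word').
Walking the string: at [2:14] match 'qqfw3ngue.xl', groups = ('qqf', 'w3ngue.xl').
With 2 capturing groups, `findall` returns a 2-tuple per match.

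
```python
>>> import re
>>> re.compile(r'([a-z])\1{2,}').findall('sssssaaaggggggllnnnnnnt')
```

['s', 'a', 'g', 'n']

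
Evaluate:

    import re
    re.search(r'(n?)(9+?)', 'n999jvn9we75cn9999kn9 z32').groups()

This matches optionally a literal 'n' (captured); then one or more of a literal '9' (lazy) (captured).
Unlike `match`, `search` isn't anchored — it looks for the pattern anywhere in the string.
The match spans [0:2] → 'n9'.
Captured: group 1 = 'n', group 2 = '9'.

('n', '9')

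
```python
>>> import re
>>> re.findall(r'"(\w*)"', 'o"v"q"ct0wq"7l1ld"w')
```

['v', 'ct0wq']

Because there's exactly one group, `findall` drops the full match and keeps group 1 from each hit.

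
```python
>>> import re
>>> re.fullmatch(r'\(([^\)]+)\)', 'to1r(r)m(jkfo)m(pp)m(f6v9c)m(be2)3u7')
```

None

For `fullmatch`, every character of the input must be accounted for by the pattern.
Here there's no way to consume every character, so the call returns None.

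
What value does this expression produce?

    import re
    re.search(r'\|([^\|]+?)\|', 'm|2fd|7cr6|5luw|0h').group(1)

'2fd'

`re.search` tries every starting position until one works.
The match spans [1:6] → '|2fd|'.
Captured: group 1 = '2fd'.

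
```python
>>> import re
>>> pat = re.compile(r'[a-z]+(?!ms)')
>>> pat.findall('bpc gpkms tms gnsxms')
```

['bpc', 'gpkms', 'tms', 'gnsxms']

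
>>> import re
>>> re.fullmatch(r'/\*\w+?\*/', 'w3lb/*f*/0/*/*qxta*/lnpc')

None

`fullmatch` succeeds only if the pattern covers the string from start to end.
Here the pattern can't cover the whole string, so the call returns None.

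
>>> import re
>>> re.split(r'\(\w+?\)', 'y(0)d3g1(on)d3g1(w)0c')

['y', 'd3g1', 'd3g1', '0c']

Splitting on the pattern gives 4 pieces.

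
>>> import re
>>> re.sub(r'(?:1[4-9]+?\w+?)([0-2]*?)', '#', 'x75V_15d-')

'x75V_#-'

Pattern: the literal '1', then one or more of a character in [4-9] (lazy), then one or more of a word character (lazy) (non-capturing group); then zero or more of a character in [0-2] (lazy) (captured).
Each match is replaced by '#'.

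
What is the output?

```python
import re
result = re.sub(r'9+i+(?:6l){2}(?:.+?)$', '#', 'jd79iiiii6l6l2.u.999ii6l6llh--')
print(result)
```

Pattern: one or more of the literal '9', then one or more of the literal 'i', then the literal '6l' repeated 2 times; then one or more of any character (lazy) (non-capturing group); then anchored at the end.
Matches: at [3:30] → '9iiiii6l6l2.u.999ii6l6llh--'.
Every occurrence is swapped for '#'.

jd7#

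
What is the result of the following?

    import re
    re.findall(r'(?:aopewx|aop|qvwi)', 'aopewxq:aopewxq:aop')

['aopewx', 'aopewx', 'aop']

Alternation isn't longest-match — the leftmost alternative that fits at this position is chosen.
Walking the string: at [0:6] → 'aopewx'; at [8:14] → 'aopewx'; at [16:19] → 'aop'.
With no groups in the pattern, `findall` gives back each whole match — 3 here.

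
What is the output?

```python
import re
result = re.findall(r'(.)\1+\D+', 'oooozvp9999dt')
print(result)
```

['o', '9']

`\1` is not a pattern — it's the concrete string captured by group 1, re-applied verbatim.
Walking the string: at [0:7] match 'oooozvp', group 1 = 'o'; at [7:13] match '9999dt', group 1 = '9'.
One capturing group, so `findall` returns just the captured substring from each match — 2 in all.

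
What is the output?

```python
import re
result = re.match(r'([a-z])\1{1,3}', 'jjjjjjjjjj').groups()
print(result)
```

('j',)

`\1` has to match the exact text group 1 already captured.
`re.match` won't scan ahead — the pattern has to work from the very first character.
The match spans [0:4] → 'jjjj'.
Captured: group 1 = 'j'.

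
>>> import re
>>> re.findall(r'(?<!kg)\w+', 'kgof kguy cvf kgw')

The negative lookahead/lookbehind blocks any match where the forbidden context is present.
Walking the string: at [0:4] → 'kgof'; at [5:9] → 'kguy'; at [10:13] → 'cvf'; at [14:17] → 'kgw'.
With no groups in the pattern, `findall` gives back each whole match — 4 here.

['kgof', 'kguy', 'cvf', 'kgw']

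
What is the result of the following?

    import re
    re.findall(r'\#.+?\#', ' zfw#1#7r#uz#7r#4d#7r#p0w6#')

['#1#', '#uz#', '#4d#', '#p0w6#']

Lazy quantifiers expand one character at a time until the remainder of the pattern can match.
`findall` yields the raw match text (4 of them) because the pattern has no groups.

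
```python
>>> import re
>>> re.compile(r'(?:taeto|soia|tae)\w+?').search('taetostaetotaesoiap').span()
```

Alternation tries branches left to right and keeps the first one that lets the overall match succeed at that position.
The match spans [0:6] → 'taetos'.

(0, 6)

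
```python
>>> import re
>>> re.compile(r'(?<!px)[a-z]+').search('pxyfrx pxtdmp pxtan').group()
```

'pxyfrx'

The negative lookaround is zero-width — it rules out positions where the adjacent text would match, without consuming anything.
`search` walks the string left to right and returns the first match it finds.
The match spans [0:6] → 'pxyfrx'.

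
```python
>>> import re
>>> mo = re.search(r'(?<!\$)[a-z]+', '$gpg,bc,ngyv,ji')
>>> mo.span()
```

A negative assertion filters positions out without eating any characters.
The match spans [2:4] → 'pg'.

(2, 4)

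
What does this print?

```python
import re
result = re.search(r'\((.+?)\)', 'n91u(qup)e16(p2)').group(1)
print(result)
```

qup

The match spans [4:9] → '(qup)'.
Captured: group 1 = 'qup'.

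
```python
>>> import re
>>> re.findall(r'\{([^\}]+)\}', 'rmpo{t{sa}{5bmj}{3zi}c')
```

Walking the string: at [4:10] match '{t{sa}', group 1 = 't{sa'; at [10:16] match '{5bmj}', group 1 = '5bmj'; at [16:21] match '{3zi}', group 1 = '3zi'.
Because there's exactly one group, `findall` drops the full match and keeps group 1 from each hit.

['t{sa', '5bmj', '3zi']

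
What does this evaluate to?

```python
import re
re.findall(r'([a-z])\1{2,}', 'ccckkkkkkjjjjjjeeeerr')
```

['c', 'k', 'j', 'e']

After group 1 captures some text, `\1` only succeeds where that same text appears again.
Scanning left to right: at [0:3] match 'ccc', group 1 = 'c'; at [3:9] match 'kkkkkk', group 1 = 'k'; at [9:15] match 'jjjjjj', group 1 = 'j'; at [15:19] match 'eeee', group 1 = 'e'.
With a single group, `findall` returns only what that group captured — 4 items.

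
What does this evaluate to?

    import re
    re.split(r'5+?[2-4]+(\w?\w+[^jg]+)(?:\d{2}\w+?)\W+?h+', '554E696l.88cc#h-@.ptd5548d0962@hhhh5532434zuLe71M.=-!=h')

With a capturing group present, the delimiter's captured portion is kept in the result list.

['', 'E696l.88cc#h-@.ptd5548d0962@hhhh5532434zuLe', '']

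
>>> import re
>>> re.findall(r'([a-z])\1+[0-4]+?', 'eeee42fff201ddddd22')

['e', 'f', 'd']

The backreference `\1` re-matches whatever the first group consumed, character for character.
Matches: at [0:5] match 'eeee4', group 1 = 'e'; at [6:10] match 'fff2', group 1 = 'f'; at [12:18] match 'ddddd2', group 1 = 'd'.
`findall` collects group 1 from each match (3 total).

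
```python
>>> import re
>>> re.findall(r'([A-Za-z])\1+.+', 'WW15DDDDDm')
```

`\1` has to match the exact text group 1 already captured.
`findall` collects group 1 from the one match (1 total).

['W']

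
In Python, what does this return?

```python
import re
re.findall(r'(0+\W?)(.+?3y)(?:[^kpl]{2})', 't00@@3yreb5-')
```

[('00@', '@3y')]

The pattern matches one or more of a literal '0', then optionally a non-word character (captured); then one or more of any character (lazy), then the literal '3y' (captured); then exactly 2 of any character except [kpl] (non-capturing group).
Matches: at [1:9] match '00@@3yre', groups = ('00@', '@3y').
2 groups means the one result is a tuple of 2 captured strings — 1 here.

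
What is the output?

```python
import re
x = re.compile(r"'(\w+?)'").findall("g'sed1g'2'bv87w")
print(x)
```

['sed1g']

One capturing group, so `findall` returns just the captured substring from the one match — 1 in all.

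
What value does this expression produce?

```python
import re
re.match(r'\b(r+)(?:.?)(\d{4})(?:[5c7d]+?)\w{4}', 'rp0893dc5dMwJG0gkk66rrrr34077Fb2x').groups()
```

('r', '0893')

This matches a word boundary (`\b`, zero-width); then one or more of a literal 'r' (captured); then optionally any character (non-capturing group); then exactly 4 of a digit (captured); then one or more of one of [5c7d] (lazy) (non-capturing group); then exactly 4 of a word character.
Lazy quantifiers expand one character at a time until the remainder of the pattern can match.
`re.match` only tries the pattern at the start of the string.
The match spans [0:11] → 'rp0893dc5dM'.
Captured: group 1 = 'r', group 2 = '0893'.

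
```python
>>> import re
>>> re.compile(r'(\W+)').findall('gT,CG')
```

[',']

Pattern: one or more of a non-word character (captured).
With a single group, `findall` returns only what that group captured — 1 item.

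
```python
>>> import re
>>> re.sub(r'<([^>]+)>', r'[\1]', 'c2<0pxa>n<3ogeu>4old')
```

Matches: at [2:8] → '<0pxa>'; at [9:16] → '<3ogeu>'.
`\1` in the replacement pulls in group 1's text for each match.

'c2[0pxa]n[3ogeu]4old'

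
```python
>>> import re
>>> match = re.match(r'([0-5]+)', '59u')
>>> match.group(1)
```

The pattern matches one or more of a character in [0-5] (captured).
With `match`, the pattern is implicitly anchored at the beginning.
The match spans [0:1] → '5'.
Captured: group 1 = '5'.

'5'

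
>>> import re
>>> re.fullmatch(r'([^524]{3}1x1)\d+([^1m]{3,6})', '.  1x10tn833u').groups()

This matches exactly 3 of any character except [524], then the literal '1x1' (captured); then one or more of a digit; then 3 to 6 of any character except [1m] (captured).
`fullmatch` succeeds only if the pattern covers the string from start to end.
The match spans [0:13] → '.  1x10tn833u'.
Captured: group 1 = '.  1x1', group 2 = 'tn833u'.

('.  1x1', 'tn833u')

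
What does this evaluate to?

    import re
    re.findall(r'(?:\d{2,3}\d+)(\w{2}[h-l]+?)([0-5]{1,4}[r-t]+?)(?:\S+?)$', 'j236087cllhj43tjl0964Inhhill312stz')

[('cllhj', '43t')]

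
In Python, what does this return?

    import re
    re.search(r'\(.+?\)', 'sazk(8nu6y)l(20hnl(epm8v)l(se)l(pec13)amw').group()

'(8nu6y)'

The match spans [4:11] → '(8nu6y)'.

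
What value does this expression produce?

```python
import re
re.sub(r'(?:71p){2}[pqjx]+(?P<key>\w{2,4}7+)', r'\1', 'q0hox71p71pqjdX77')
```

This matches the literal '71p' repeated 2 times, then one or more of one of [pqjx]; then 2 to 4 of a word character, then one or more of the literal '7' (captured as 'key').
Matches: at [5:17] → '71p71pqjdX77'.
`\1` in the replacement pulls in group 1's text for each match.

'q0hoxdX77'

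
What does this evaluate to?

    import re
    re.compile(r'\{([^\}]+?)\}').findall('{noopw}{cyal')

Matches: at [0:7] match '{noopw}', group 1 = 'noopw'.
`findall` collects group 1 from the one match (1 total).

['noopw']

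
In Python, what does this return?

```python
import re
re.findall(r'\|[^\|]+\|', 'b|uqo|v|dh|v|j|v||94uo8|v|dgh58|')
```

['|uqo|', '|dh|', '|j|', '|94uo8|', '|dgh58|']

Walking the string: at [1:6] → '|uqo|'; at [7:11] → '|dh|'; at [12:15] → '|j|'; at [17:24] → '|94uo8|'; at [25:32] → '|dgh58|'.
With no groups in the pattern, `findall` gives back each whole match — 5 here.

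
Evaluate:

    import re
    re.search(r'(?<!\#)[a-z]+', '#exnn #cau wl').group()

A negative assertion filters positions out without eating any characters.
`search` walks the string left to right and returns the first match it finds.
The match spans [2:5] → 'xnn'.

'xnn'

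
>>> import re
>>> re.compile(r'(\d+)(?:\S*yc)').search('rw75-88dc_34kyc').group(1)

'75'

This matches one or more of a digit (captured); then zero or more of a non-whitespace character, then the literal 'yc' (non-capturing group).
Unlike `match`, `search` isn't anchored — it looks for the pattern anywhere in the string.
The match spans [2:15] → '75-88dc_34kyc'.
Captured: group 1 = '75'.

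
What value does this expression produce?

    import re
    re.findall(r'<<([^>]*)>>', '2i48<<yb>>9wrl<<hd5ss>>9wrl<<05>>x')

['yb', 'hd5ss', '05']

Scanning left to right: at [4:10] match '<<yb>>', group 1 = 'yb'; at [14:23] match '<<hd5ss>>', group 1 = 'hd5ss'; at [27:33] match '<<05>>', group 1 = '05'.
Because there's exactly one group, `findall` drops the full match and keeps group 1 from each hit.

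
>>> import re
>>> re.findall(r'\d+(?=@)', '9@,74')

Because the assertion is zero-width, the text it checks is not consumed and won't appear in the result.
Walking the string: at [0:1] → '9'.
No capturing groups, so `findall` returns the 1 full match string.

['9']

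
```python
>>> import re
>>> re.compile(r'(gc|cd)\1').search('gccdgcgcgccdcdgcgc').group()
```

'gcgc'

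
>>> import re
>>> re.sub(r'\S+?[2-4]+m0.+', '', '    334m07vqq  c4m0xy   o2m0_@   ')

Pattern: one or more of a non-whitespace character (lazy), then one or more of a character in [2-4]; then the literal 'm0', then one or more of any character.
Matches: at [4:33] → '334m07vqq  c4m0xy   o2m0_@   '.
Each match is replaced by ''.

'    '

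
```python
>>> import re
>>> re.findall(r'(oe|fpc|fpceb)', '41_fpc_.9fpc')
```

Because there's exactly one group, `findall` drops the full match and keeps group 1 from each hit.

['fpc', 'fpc']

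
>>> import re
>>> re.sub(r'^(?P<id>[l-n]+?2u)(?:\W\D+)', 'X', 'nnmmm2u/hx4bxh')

'X4bxh'

Each match is replaced by 'X'.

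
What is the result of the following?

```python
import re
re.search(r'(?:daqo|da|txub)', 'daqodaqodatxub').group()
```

'daqo'

The regex engine tests alternatives in the order written; an earlier branch that matches wins even if a later one would match more.
The match spans [0:4] → 'daqo'.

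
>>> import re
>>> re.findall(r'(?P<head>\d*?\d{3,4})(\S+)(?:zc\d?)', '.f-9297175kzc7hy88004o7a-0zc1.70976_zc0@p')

This matches zero or more of a digit (lazy), then 3 to 4 of a digit (captured as 'head'); then one or more of a non-whitespace character (captured); then the literal 'zc', then optionally a digit (non-capturing group).
With the lazy modifier that quantifier settles for the fewest repetitions that let the rest of the pattern succeed (the atoms after it are unaffected and can still be greedy).
Scanning left to right: at [3:39] match '9297175kzc7hy88004o7a-0zc1.70976_zc0', groups = ('9297', '175kzc7hy88004o7a-0zc1.70976_').
`findall` packs the 2 group values into a tuple for every match.

[('9297', '175kzc7hy88004o7a-0zc1.70976_')]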